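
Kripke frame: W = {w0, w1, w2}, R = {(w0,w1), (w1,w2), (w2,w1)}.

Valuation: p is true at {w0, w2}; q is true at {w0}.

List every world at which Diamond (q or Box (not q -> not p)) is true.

{w1}

w0: successors {w1}; q or Box (not q -> not p) there: w1:F. ✗
w1: successors {w2}; q or Box (not q -> not p) there: w2:T. ✓
w2: successors {w1}; q or Box (not q -> not p) there: w1:F. ✗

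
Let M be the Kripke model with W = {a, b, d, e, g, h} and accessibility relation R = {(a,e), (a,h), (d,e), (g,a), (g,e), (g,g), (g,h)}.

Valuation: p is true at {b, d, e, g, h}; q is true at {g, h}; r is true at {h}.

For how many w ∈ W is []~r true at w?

4

a: successors {e, h}; ~r there: e:T, h:F. ✗
b: no successors, so []~r holds vacuously. ✓
d: successors {e}; ~r there: e:T. ✓
e: no successors, so []~r holds vacuously. ✓
g: successors {a, e, g, h}; ~r there: a:T, e:T, g:T, h:F. ✗
h: no successors, so []~r holds vacuously. ✓
Satisfying worlds: {b, d, e, h}.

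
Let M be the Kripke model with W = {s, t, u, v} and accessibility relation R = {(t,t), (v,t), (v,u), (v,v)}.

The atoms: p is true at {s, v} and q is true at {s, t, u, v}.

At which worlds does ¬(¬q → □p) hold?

∅

s: ¬q → □p is T. ✗
t: ¬q → □p is T. ✗
u: ¬q → □p is T. ✗
v: ¬q → □p is T. ✗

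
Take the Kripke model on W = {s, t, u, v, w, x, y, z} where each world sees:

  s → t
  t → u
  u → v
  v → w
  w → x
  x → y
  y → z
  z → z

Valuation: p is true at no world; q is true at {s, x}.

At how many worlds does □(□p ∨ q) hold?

1

s: successors {t}; □p ∨ q there: t:F. ✗
t: successors {u}; □p ∨ q there: u:F. ✗
u: successors {v}; □p ∨ q there: v:F. ✗
v: successors {w}; □p ∨ q there: w:F. ✗
w: successors {x}; □p ∨ q there: x:T. ✓
x: successors {y}; □p ∨ q there: y:F. ✗
y: successors {z}; □p ∨ q there: z:F. ✗
z: successors {z}; □p ∨ q there: z:F. ✗
Satisfying worlds: {w}.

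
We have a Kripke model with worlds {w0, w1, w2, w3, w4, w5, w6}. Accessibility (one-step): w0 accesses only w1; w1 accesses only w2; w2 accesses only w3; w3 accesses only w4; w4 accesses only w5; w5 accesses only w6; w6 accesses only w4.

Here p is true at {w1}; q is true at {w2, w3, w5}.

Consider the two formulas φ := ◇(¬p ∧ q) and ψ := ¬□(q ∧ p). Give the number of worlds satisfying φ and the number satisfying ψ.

3 and 7

For ◇(¬p ∧ q):
w0: successors {w1}; ¬p ∧ q there: w1:F. ✗
w1: successors {w2}; ¬p ∧ q there: w2:T. ✓
w2: successors {w3}; ¬p ∧ q there: w3:T. ✓
w3: successors {w4}; ¬p ∧ q there: w4:F. ✗
w4: successors {w5}; ¬p ∧ q there: w5:T. ✓
w5: successors {w6}; ¬p ∧ q there: w6:F. ✗
w6: successors {w4}; ¬p ∧ q there: w4:F. ✗
— 3 worlds.
For ¬□(q ∧ p):
w0: □(q ∧ p) is F. ✓
w1: □(q ∧ p) is F. ✓
w2: □(q ∧ p) is F. ✓
w3: □(q ∧ p) is F. ✓
w4: □(q ∧ p) is F. ✓
w5: □(q ∧ p) is F. ✓
w6: □(q ∧ p) is F. ✓
— 7 worlds.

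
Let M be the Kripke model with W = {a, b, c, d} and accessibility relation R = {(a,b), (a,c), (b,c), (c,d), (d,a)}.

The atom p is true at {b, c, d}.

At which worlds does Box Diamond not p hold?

a: successors {b, c}; Diamond not p there: b:F, c:F. ✗
b: successors {c}; Diamond not p there: c:F. ✗
c: successors {d}; Diamond not p there: d:T. ✓
d: successors {a}; Diamond not p there: a:F. ✗

{c}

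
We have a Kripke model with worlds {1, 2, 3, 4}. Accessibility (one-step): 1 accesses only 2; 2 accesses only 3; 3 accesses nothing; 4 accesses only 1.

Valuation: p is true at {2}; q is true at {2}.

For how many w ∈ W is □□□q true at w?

1: successors {2}; □□q there: 2:T. ✓
2: successors {3}; □□q there: 3:T. ✓
3: no successors, so □□□q holds vacuously. ✓
4: successors {1}; □□q there: 1:F. ✗
Satisfying worlds: {1, 2, 3}.

3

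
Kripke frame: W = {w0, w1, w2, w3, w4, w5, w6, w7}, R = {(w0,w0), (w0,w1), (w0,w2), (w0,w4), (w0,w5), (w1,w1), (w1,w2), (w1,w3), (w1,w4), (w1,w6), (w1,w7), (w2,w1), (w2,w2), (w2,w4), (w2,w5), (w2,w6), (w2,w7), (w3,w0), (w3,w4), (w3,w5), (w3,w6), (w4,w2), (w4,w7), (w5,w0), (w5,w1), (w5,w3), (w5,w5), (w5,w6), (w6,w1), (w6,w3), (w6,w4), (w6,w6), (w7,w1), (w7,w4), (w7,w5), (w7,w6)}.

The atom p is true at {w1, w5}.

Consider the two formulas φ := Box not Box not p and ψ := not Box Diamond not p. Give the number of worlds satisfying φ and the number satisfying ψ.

For Box not Box not p:
w0: successors {w0, w1, w2, w4, w5}; not Box not p there: w0:T, w1:T, w2:T, w4:F, w5:T. ✗
w1: successors {w1, w2, w3, w4, w6, w7}; not Box not p there: w1:T, w2:T, w3:T, w4:F, w6:T, w7:T. ✗
w2: successors {w1, w2, w4, w5, w6, w7}; not Box not p there: w1:T, w2:T, w4:F, w5:T, w6:T, w7:T. ✗
w3: successors {w0, w4, w5, w6}; not Box not p there: w0:T, w4:F, w5:T, w6:T. ✗
w4: successors {w2, w7}; not Box not p there: w2:T, w7:T. ✓
w5: successors {w0, w1, w3, w5, w6}; not Box not p there: w0:T, w1:T, w3:T, w5:T, w6:T. ✓
w6: successors {w1, w3, w4, w6}; not Box not p there: w1:T, w3:T, w4:F, w6:T. ✗
w7: successors {w1, w4, w5, w6}; not Box not p there: w1:T, w4:F, w5:T, w6:T. ✗
— 2 worlds.
For not Box Diamond not p:
w0: Box Diamond not p is T. ✗
w1: Box Diamond not p is T. ✗
w2: Box Diamond not p is T. ✗
w3: Box Diamond not p is T. ✗
w4: Box Diamond not p is T. ✗
w5: Box Diamond not p is T. ✗
w6: Box Diamond not p is T. ✗
w7: Box Diamond not p is T. ✗
— 0 worlds.

2 and 0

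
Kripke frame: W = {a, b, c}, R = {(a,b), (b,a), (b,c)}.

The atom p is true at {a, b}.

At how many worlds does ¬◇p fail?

a: ◇p is T. ✗
b: ◇p is T. ✗
c: ◇p is F. ✓
Satisfying worlds: {c}.
So ¬◇p fails at the other 2 worlds.

2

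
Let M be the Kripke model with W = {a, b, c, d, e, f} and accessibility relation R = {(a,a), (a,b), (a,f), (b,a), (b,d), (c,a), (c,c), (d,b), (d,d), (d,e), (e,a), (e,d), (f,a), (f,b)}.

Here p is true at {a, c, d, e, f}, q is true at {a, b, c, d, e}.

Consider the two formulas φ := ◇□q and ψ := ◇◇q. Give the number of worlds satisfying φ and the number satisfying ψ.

6 and 6

For ◇□q:
a: successors {a, b, f}; □q there: a:F, b:T, f:T. ✓
b: successors {a, d}; □q there: a:F, d:T. ✓
c: successors {a, c}; □q there: a:F, c:T. ✓
d: successors {b, d, e}; □q there: b:T, d:T, e:T. ✓
e: successors {a, d}; □q there: a:F, d:T. ✓
f: successors {a, b}; □q there: a:F, b:T. ✓
— 6 worlds.
For ◇◇q:
a: successors {a, b, f}; ◇q there: a:T, b:T, f:T. ✓
b: successors {a, d}; ◇q there: a:T, d:T. ✓
c: successors {a, c}; ◇q there: a:T, c:T. ✓
d: successors {b, d, e}; ◇q there: b:T, d:T, e:T. ✓
e: successors {a, d}; ◇q there: a:T, d:T. ✓
f: successors {a, b}; ◇q there: a:T, b:T. ✓
— 6 worlds.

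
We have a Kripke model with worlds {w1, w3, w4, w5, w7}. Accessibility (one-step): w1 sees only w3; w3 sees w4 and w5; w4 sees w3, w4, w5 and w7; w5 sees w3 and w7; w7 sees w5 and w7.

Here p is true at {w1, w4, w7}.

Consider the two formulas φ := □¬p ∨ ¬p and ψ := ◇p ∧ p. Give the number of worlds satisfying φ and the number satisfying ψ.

For □¬p ∨ ¬p:
w1: □¬p is T, ¬p is F. ✓
w3: □¬p is F, ¬p is T. ✓
w4: □¬p is F, ¬p is F. ✗
w5: □¬p is F, ¬p is T. ✓
w7: □¬p is F, ¬p is F. ✗
— 3 worlds.
For ◇p ∧ p:
w1: ◇p is F, p is T. ✗
w3: ◇p is T, p is F. ✗
w4: ◇p is T, p is T. ✓
w5: ◇p is T, p is F. ✗
w7: ◇p is T, p is T. ✓
— 2 worlds.

3 and 2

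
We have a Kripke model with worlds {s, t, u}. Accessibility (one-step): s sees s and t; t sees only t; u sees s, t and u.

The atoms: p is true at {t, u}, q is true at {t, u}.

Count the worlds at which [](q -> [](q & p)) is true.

s: successors {s, t}; q -> [](q & p) there: s:T, t:T. ✓
t: successors {t}; q -> [](q & p) there: t:T. ✓
u: successors {s, t, u}; q -> [](q & p) there: s:T, t:T, u:F. ✗
Satisfying worlds: {s, t}.

2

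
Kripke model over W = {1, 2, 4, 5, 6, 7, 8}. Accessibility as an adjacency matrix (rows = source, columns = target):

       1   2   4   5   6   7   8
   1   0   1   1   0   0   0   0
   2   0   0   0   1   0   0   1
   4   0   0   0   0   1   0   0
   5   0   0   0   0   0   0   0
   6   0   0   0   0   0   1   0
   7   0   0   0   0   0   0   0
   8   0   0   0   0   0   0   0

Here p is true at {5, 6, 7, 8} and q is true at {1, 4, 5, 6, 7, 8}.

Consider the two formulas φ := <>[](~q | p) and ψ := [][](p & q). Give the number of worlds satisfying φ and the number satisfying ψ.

4 and 7

For <>[](~q | p):
1: successors {2, 4}; [](~q | p) there: 2:T, 4:T. ✓
2: successors {5, 8}; [](~q | p) there: 5:T, 8:T. ✓
4: successors {6}; [](~q | p) there: 6:T. ✓
5: no successors, so <>[](~q | p) fails. ✗
6: successors {7}; [](~q | p) there: 7:T. ✓
7: no successors, so <>[](~q | p) fails. ✗
8: no successors, so <>[](~q | p) fails. ✗
— 4 worlds.
For [][](p & q):
1: successors {2, 4}; [](p & q) there: 2:T, 4:T. ✓
2: successors {5, 8}; [](p & q) there: 5:T, 8:T. ✓
4: successors {6}; [](p & q) there: 6:T. ✓
5: no successors, so [][](p & q) holds vacuously. ✓
6: successors {7}; [](p & q) there: 7:T. ✓
7: no successors, so [][](p & q) holds vacuously. ✓
8: no successors, so [][](p & q) holds vacuously. ✓
— 7 worlds.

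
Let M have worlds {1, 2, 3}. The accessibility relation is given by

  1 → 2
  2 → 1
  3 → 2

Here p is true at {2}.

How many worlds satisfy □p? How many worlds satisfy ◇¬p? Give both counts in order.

For □p:
1: successors {2}; p there: 2:T. ✓
2: successors {1}; p there: 1:F. ✗
3: successors {2}; p there: 2:T. ✓
— 2 worlds.
For ◇¬p:
1: successors {2}; ¬p there: 2:F. ✗
2: successors {1}; ¬p there: 1:T. ✓
3: successors {2}; ¬p there: 2:F. ✗
— 1 world.

2 and 1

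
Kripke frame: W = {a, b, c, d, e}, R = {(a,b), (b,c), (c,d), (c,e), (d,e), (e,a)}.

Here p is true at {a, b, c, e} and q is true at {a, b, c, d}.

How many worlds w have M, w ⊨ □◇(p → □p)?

4

a: successors {b}; ◇(p → □p) there: b:F. ✗
b: successors {c}; ◇(p → □p) there: c:T. ✓
c: successors {d, e}; ◇(p → □p) there: d:T, e:T. ✓
d: successors {e}; ◇(p → □p) there: e:T. ✓
e: successors {a}; ◇(p → □p) there: a:T. ✓
Satisfying worlds: {b, c, d, e}.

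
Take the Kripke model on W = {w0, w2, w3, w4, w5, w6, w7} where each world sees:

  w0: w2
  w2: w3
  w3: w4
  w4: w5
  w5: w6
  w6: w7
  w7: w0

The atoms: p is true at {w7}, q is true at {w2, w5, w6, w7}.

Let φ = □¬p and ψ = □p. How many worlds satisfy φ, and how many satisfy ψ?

For □¬p:
w0: successors {w2}; ¬p there: w2:T. ✓
w2: successors {w3}; ¬p there: w3:T. ✓
w3: successors {w4}; ¬p there: w4:T. ✓
w4: successors {w5}; ¬p there: w5:T. ✓
w5: successors {w6}; ¬p there: w6:T. ✓
w6: successors {w7}; ¬p there: w7:F. ✗
w7: successors {w0}; ¬p there: w0:T. ✓
— 6 worlds.
For □p:
w0: successors {w2}; p there: w2:F. ✗
w2: successors {w3}; p there: w3:F. ✗
w3: successors {w4}; p there: w4:F. ✗
w4: successors {w5}; p there: w5:F. ✗
w5: successors {w6}; p there: w6:F. ✗
w6: successors {w7}; p there: w7:T. ✓
w7: successors {w0}; p there: w0:F. ✗
— 1 world.

6 and 1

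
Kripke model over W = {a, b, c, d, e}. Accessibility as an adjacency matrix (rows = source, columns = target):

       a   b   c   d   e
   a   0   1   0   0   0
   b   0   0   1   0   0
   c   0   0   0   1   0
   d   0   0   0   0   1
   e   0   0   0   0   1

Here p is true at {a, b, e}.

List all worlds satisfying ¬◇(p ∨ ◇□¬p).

{b, c}

a: ◇(p ∨ ◇□¬p) is T. ✗
b: ◇(p ∨ ◇□¬p) is F. ✓
c: ◇(p ∨ ◇□¬p) is F. ✓
d: ◇(p ∨ ◇□¬p) is T. ✗
e: ◇(p ∨ ◇□¬p) is T. ✗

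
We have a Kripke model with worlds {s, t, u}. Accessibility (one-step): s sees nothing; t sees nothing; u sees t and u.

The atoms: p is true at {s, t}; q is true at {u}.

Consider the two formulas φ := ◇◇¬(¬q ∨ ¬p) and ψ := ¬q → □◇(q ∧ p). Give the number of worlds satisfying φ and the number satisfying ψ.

For ◇◇¬(¬q ∨ ¬p):
s: no successors, so ◇◇¬(¬q ∨ ¬p) fails. ✗
t: no successors, so ◇◇¬(¬q ∨ ¬p) fails. ✗
u: successors {t, u}; ◇¬(¬q ∨ ¬p) there: t:F, u:F. ✗
— 0 worlds.
For ¬q → □◇(q ∧ p):
s: ¬q is T, □◇(q ∧ p) is T. ✓
t: ¬q is T, □◇(q ∧ p) is T. ✓
u: ¬q is F, □◇(q ∧ p) is F. ✓
— 3 worlds.

0 and 3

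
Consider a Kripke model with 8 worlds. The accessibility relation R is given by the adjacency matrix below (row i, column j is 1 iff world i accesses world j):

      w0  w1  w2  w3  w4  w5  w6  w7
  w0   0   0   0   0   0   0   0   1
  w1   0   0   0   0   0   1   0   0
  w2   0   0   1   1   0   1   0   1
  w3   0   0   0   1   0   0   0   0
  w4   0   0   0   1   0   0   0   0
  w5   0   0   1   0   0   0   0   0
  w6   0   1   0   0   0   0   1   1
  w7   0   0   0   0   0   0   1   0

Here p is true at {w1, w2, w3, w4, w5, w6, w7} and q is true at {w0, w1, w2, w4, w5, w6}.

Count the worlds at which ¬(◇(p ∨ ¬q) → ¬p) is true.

7

w0: ◇(p ∨ ¬q) → ¬p is T. ✗
w1: ◇(p ∨ ¬q) → ¬p is F. ✓
w2: ◇(p ∨ ¬q) → ¬p is F. ✓
w3: ◇(p ∨ ¬q) → ¬p is F. ✓
w4: ◇(p ∨ ¬q) → ¬p is F. ✓
w5: ◇(p ∨ ¬q) → ¬p is F. ✓
w6: ◇(p ∨ ¬q) → ¬p is F. ✓
w7: ◇(p ∨ ¬q) → ¬p is F. ✓
Satisfying worlds: {w1, w2, w3, w4, w5, w6, w7}.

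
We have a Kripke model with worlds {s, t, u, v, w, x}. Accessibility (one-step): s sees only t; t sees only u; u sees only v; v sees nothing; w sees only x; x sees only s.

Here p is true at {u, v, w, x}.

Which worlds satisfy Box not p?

s: successors {t}; not p there: t:T. ✓
t: successors {u}; not p there: u:F. ✗
u: successors {v}; not p there: v:F. ✗
v: no successors, so Box not p holds vacuously. ✓
w: successors {x}; not p there: x:F. ✗
x: successors {s}; not p there: s:T. ✓

{s, v, x}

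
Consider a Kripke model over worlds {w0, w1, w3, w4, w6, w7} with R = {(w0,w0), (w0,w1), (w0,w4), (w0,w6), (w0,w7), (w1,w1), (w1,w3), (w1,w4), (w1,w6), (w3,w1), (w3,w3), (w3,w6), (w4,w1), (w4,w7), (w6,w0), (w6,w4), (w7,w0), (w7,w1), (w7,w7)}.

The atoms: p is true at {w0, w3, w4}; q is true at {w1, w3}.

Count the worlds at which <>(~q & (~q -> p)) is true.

4

w0: successors {w0, w1, w4, w6, w7}; ~q & (~q -> p) there: w0:T, w1:F, w4:T, w6:F, w7:F. ✓
w1: successors {w1, w3, w4, w6}; ~q & (~q -> p) there: w1:F, w3:F, w4:T, w6:F. ✓
w3: successors {w1, w3, w6}; ~q & (~q -> p) there: w1:F, w3:F, w6:F. ✗
w4: successors {w1, w7}; ~q & (~q -> p) there: w1:F, w7:F. ✗
w6: successors {w0, w4}; ~q & (~q -> p) there: w0:T, w4:T. ✓
w7: successors {w0, w1, w7}; ~q & (~q -> p) there: w0:T, w1:F, w7:F. ✓
Satisfying worlds: {w0, w1, w6, w7}.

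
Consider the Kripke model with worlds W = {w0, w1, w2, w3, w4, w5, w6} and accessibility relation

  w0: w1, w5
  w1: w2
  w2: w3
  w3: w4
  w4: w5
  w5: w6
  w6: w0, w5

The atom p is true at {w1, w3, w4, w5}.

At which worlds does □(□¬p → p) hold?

{w0, w1, w2, w3, w4, w5, w6}

w0: successors {w1, w5}; □¬p → p there: w1:T, w5:T. ✓
w1: successors {w2}; □¬p → p there: w2:T. ✓
w2: successors {w3}; □¬p → p there: w3:T. ✓
w3: successors {w4}; □¬p → p there: w4:T. ✓
w4: successors {w5}; □¬p → p there: w5:T. ✓
w5: successors {w6}; □¬p → p there: w6:T. ✓
w6: successors {w0, w5}; □¬p → p there: w0:T, w5:T. ✓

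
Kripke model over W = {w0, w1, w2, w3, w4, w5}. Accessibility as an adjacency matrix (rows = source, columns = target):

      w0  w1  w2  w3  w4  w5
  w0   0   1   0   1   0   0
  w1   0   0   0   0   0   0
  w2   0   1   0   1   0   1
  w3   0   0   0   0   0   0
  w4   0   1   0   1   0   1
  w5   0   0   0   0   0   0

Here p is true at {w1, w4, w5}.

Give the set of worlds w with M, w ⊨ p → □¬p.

w0: p is F, □¬p is F. ✓
w1: p is T, □¬p is T. ✓
w2: p is F, □¬p is F. ✓
w3: p is F, □¬p is T. ✓
w4: p is T, □¬p is F. ✗
w5: p is T, □¬p is T. ✓

{w0, w1, w2, w3, w5}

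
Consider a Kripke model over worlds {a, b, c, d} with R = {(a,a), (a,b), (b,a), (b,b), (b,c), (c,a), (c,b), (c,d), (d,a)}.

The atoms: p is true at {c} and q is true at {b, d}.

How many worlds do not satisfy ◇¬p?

a: successors {a, b}; ¬p there: a:T, b:T. ✓
b: successors {a, b, c}; ¬p there: a:T, b:T, c:F. ✓
c: successors {a, b, d}; ¬p there: a:T, b:T, d:T. ✓
d: successors {a}; ¬p there: a:T. ✓
Satisfying worlds: {a, b, c, d}.
So ◇¬p fails at the other 0 worlds.

0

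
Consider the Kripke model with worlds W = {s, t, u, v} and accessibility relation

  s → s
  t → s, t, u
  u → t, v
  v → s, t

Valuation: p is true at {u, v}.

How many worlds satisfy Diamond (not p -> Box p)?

2

s: successors {s}; not p -> Box p there: s:F. ✗
t: successors {s, t, u}; not p -> Box p there: s:F, t:F, u:T. ✓
u: successors {t, v}; not p -> Box p there: t:F, v:T. ✓
v: successors {s, t}; not p -> Box p there: s:F, t:F. ✗
Satisfying worlds: {t, u}.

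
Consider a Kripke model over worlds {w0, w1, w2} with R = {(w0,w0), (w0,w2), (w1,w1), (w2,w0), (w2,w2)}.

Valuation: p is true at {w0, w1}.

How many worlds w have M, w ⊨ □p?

w0: successors {w0, w2}; p there: w0:T, w2:F. ✗
w1: successors {w1}; p there: w1:T. ✓
w2: successors {w0, w2}; p there: w0:T, w2:F. ✗
Satisfying worlds: {w1}.

1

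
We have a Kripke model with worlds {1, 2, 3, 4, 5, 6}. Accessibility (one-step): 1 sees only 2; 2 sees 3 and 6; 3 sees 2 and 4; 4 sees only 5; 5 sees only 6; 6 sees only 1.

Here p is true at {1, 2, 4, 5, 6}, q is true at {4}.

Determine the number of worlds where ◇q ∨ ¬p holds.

1: ◇q is F, ¬p is F. ✗
2: ◇q is F, ¬p is F. ✗
3: ◇q is T, ¬p is T. ✓
4: ◇q is F, ¬p is F. ✗
5: ◇q is F, ¬p is F. ✗
6: ◇q is F, ¬p is F. ✗
Satisfying worlds: {3}.

1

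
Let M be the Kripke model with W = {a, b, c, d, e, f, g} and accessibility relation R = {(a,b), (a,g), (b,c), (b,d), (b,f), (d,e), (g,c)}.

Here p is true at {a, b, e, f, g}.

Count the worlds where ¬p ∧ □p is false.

a: ¬p is F, □p is T. ✗
b: ¬p is F, □p is F. ✗
c: ¬p is T, □p is T. ✓
d: ¬p is T, □p is T. ✓
e: ¬p is F, □p is T. ✗
f: ¬p is F, □p is T. ✗
g: ¬p is F, □p is F. ✗
Satisfying worlds: {c, d}.
So ¬p ∧ □p fails at the other 5 worlds.

5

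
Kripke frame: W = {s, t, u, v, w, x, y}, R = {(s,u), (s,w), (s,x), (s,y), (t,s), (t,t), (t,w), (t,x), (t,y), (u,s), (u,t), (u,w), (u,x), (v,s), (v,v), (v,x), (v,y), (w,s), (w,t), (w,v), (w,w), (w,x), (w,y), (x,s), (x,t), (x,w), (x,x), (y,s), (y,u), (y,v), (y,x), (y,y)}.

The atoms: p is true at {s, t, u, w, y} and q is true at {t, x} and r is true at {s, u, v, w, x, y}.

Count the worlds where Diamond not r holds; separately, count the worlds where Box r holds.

For Diamond not r:
s: successors {u, w, x, y}; not r there: u:F, w:F, x:F, y:F. ✗
t: successors {s, t, w, x, y}; not r there: s:F, t:T, w:F, x:F, y:F. ✓
u: successors {s, t, w, x}; not r there: s:F, t:T, w:F, x:F. ✓
v: successors {s, v, x, y}; not r there: s:F, v:F, x:F, y:F. ✗
w: successors {s, t, v, w, x, y}; not r there: s:F, t:T, v:F, w:F, x:F, y:F. ✓
x: successors {s, t, w, x}; not r there: s:F, t:T, w:F, x:F. ✓
y: successors {s, u, v, x, y}; not r there: s:F, u:F, v:F, x:F, y:F. ✗
— 4 worlds.
For Box r:
s: successors {u, w, x, y}; r there: u:T, w:T, x:T, y:T. ✓
t: successors {s, t, w, x, y}; r there: s:T, t:F, w:T, x:T, y:T. ✗
u: successors {s, t, w, x}; r there: s:T, t:F, w:T, x:T. ✗
v: successors {s, v, x, y}; r there: s:T, v:T, x:T, y:T. ✓
w: successors {s, t, v, w, x, y}; r there: s:T, t:F, v:T, w:T, x:T, y:T. ✗
x: successors {s, t, w, x}; r there: s:T, t:F, w:T, x:T. ✗
y: successors {s, u, v, x, y}; r there: s:T, u:T, v:T, x:T, y:T. ✓
— 3 worlds.

4 and 3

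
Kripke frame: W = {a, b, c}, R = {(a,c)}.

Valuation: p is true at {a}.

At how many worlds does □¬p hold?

3

a: successors {c}; ¬p there: c:T. ✓
b: no successors, so □¬p holds vacuously. ✓
c: no successors, so □¬p holds vacuously. ✓
Satisfying worlds: {a, b, c}.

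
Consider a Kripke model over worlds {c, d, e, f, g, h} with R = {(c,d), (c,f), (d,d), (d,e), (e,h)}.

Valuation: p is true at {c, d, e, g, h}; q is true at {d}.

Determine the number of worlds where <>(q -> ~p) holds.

c: successors {d, f}; q -> ~p there: d:F, f:T. ✓
d: successors {d, e}; q -> ~p there: d:F, e:T. ✓
e: successors {h}; q -> ~p there: h:T. ✓
f: no successors, so <>(q -> ~p) fails. ✗
g: no successors, so <>(q -> ~p) fails. ✗
h: no successors, so <>(q -> ~p) fails. ✗
Satisfying worlds: {c, d, e}.

3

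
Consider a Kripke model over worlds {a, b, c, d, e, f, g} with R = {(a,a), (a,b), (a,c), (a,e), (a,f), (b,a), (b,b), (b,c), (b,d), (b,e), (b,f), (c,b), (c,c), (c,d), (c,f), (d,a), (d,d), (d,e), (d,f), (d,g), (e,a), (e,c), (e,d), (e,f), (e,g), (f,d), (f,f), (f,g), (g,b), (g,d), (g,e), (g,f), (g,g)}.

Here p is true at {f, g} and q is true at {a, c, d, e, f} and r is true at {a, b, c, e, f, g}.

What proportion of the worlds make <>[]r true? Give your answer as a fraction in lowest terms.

4/7

a: successors {a, b, c, e, f}; []r there: a:T, b:F, c:F, e:F, f:F. ✓
b: successors {a, b, c, d, e, f}; []r there: a:T, b:F, c:F, d:F, e:F, f:F. ✓
c: successors {b, c, d, f}; []r there: b:F, c:F, d:F, f:F. ✗
d: successors {a, d, e, f, g}; []r there: a:T, d:F, e:F, f:F, g:F. ✓
e: successors {a, c, d, f, g}; []r there: a:T, c:F, d:F, f:F, g:F. ✓
f: successors {d, f, g}; []r there: d:F, f:F, g:F. ✗
g: successors {b, d, e, f, g}; []r there: b:F, d:F, e:F, f:F, g:F. ✗
That's 4 of 7 worlds, so 4/7.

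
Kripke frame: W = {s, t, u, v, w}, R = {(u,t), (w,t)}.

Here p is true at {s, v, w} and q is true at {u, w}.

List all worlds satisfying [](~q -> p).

{s, t, v}

s: no successors, so [](~q -> p) holds vacuously. ✓
t: no successors, so [](~q -> p) holds vacuously. ✓
u: successors {t}; ~q -> p there: t:F. ✗
v: no successors, so [](~q -> p) holds vacuously. ✓
w: successors {t}; ~q -> p there: t:F. ✗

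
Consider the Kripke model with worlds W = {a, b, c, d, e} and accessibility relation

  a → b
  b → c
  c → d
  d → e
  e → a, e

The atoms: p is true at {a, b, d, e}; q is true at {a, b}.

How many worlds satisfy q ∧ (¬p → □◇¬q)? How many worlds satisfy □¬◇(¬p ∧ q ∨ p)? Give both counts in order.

For q ∧ (¬p → □◇¬q):
a: q is T, ¬p → □◇¬q is T. ✓
b: q is T, ¬p → □◇¬q is T. ✓
c: q is F, ¬p → □◇¬q is T. ✗
d: q is F, ¬p → □◇¬q is T. ✗
e: q is F, ¬p → □◇¬q is T. ✗
— 2 worlds.
For □¬◇(¬p ∧ q ∨ p):
a: successors {b}; ¬◇(¬p ∧ q ∨ p) there: b:T. ✓
b: successors {c}; ¬◇(¬p ∧ q ∨ p) there: c:F. ✗
c: successors {d}; ¬◇(¬p ∧ q ∨ p) there: d:F. ✗
d: successors {e}; ¬◇(¬p ∧ q ∨ p) there: e:F. ✗
e: successors {a, e}; ¬◇(¬p ∧ q ∨ p) there: a:F, e:F. ✗
— 1 world.

2 and 1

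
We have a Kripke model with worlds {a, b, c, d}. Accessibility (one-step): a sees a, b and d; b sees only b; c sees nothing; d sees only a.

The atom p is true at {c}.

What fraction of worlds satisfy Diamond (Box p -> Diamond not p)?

a: successors {a, b, d}; Box p -> Diamond not p there: a:T, b:T, d:T. ✓
b: successors {b}; Box p -> Diamond not p there: b:T. ✓
c: no successors, so Diamond (Box p -> Diamond not p) fails. ✗
d: successors {a}; Box p -> Diamond not p there: a:T. ✓
That's 3 of 4 worlds, so 3/4.

3/4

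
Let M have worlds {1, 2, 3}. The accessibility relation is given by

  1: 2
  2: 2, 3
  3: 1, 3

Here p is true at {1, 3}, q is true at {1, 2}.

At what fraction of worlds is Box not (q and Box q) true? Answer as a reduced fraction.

2/3

1: successors {2}; not (q and Box q) there: 2:T. ✓
2: successors {2, 3}; not (q and Box q) there: 2:T, 3:T. ✓
3: successors {1, 3}; not (q and Box q) there: 1:F, 3:T. ✗
That's 2 of 3 worlds, so 2/3.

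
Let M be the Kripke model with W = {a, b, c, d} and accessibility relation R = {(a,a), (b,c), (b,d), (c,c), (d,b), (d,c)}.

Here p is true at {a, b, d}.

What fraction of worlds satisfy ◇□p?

1/4

a: successors {a}; □p there: a:T. ✓
b: successors {c, d}; □p there: c:F, d:F. ✗
c: successors {c}; □p there: c:F. ✗
d: successors {b, c}; □p there: b:F, c:F. ✗
That's 1 of 4 worlds, so 1/4.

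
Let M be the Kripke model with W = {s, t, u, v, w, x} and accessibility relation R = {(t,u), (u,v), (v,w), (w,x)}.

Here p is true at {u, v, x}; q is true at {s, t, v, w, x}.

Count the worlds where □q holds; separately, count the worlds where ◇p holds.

For □q:
s: no successors, so □q holds vacuously. ✓
t: successors {u}; q there: u:F. ✗
u: successors {v}; q there: v:T. ✓
v: successors {w}; q there: w:T. ✓
w: successors {x}; q there: x:T. ✓
x: no successors, so □q holds vacuously. ✓
— 5 worlds.
For ◇p:
s: no successors, so ◇p fails. ✗
t: successors {u}; p there: u:T. ✓
u: successors {v}; p there: v:T. ✓
v: successors {w}; p there: w:F. ✗
w: successors {x}; p there: x:T. ✓
x: no successors, so ◇p fails. ✗
— 3 worlds.

5 and 3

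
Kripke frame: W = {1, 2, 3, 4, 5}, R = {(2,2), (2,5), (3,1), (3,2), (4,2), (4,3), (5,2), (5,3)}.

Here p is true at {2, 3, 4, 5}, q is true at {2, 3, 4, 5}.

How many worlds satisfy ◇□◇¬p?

1

1: no successors, so ◇□◇¬p fails. ✗
2: successors {2, 5}; □◇¬p there: 2:F, 5:F. ✗
3: successors {1, 2}; □◇¬p there: 1:T, 2:F. ✓
4: successors {2, 3}; □◇¬p there: 2:F, 3:F. ✗
5: successors {2, 3}; □◇¬p there: 2:F, 3:F. ✗
Satisfying worlds: {3}.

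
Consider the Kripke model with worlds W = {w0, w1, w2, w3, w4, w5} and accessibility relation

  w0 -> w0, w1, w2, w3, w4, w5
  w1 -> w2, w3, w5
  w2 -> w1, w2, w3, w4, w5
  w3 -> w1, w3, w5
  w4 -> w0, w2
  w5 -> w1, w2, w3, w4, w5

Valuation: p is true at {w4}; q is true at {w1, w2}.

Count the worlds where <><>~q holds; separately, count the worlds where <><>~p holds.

For <><>~q:
w0: successors {w0, w1, w2, w3, w4, w5}; <>~q there: w0:T, w1:T, w2:T, w3:T, w4:T, w5:T. ✓
w1: successors {w2, w3, w5}; <>~q there: w2:T, w3:T, w5:T. ✓
w2: successors {w1, w2, w3, w4, w5}; <>~q there: w1:T, w2:T, w3:T, w4:T, w5:T. ✓
w3: successors {w1, w3, w5}; <>~q there: w1:T, w3:T, w5:T. ✓
w4: successors {w0, w2}; <>~q there: w0:T, w2:T. ✓
w5: successors {w1, w2, w3, w4, w5}; <>~q there: w1:T, w2:T, w3:T, w4:T, w5:T. ✓
— 6 worlds.
For <><>~p:
w0: successors {w0, w1, w2, w3, w4, w5}; <>~p there: w0:T, w1:T, w2:T, w3:T, w4:T, w5:T. ✓
w1: successors {w2, w3, w5}; <>~p there: w2:T, w3:T, w5:T. ✓
w2: successors {w1, w2, w3, w4, w5}; <>~p there: w1:T, w2:T, w3:T, w4:T, w5:T. ✓
w3: successors {w1, w3, w5}; <>~p there: w1:T, w3:T, w5:T. ✓
w4: successors {w0, w2}; <>~p there: w0:T, w2:T. ✓
w5: successors {w1, w2, w3, w4, w5}; <>~p there: w1:T, w2:T, w3:T, w4:T, w5:T. ✓
— 6 worlds.

6 and 6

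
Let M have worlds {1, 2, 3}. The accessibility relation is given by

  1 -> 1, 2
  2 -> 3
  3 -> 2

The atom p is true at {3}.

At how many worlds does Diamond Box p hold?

2

1: successors {1, 2}; Box p there: 1:F, 2:T. ✓
2: successors {3}; Box p there: 3:F. ✗
3: successors {2}; Box p there: 2:T. ✓
Satisfying worlds: {1, 3}.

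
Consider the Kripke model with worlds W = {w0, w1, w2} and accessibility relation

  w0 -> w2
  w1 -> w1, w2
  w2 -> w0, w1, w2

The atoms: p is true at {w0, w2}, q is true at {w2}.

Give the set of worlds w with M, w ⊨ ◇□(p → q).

{w1, w2}

w0: successors {w2}; □(p → q) there: w2:F. ✗
w1: successors {w1, w2}; □(p → q) there: w1:T, w2:F. ✓
w2: successors {w0, w1, w2}; □(p → q) there: w0:T, w1:T, w2:F. ✓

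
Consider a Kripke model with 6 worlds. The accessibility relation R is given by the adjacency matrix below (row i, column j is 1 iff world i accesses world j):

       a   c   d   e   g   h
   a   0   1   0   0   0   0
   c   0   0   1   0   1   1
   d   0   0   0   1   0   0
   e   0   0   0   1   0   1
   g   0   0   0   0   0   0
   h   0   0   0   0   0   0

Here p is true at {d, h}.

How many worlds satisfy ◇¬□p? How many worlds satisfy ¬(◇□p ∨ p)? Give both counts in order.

For ◇¬□p:
a: successors {c}; ¬□p there: c:T. ✓
c: successors {d, g, h}; ¬□p there: d:T, g:F, h:F. ✓
d: successors {e}; ¬□p there: e:T. ✓
e: successors {e, h}; ¬□p there: e:T, h:F. ✓
g: no successors, so ◇¬□p fails. ✗
h: no successors, so ◇¬□p fails. ✗
— 4 worlds.
For ¬(◇□p ∨ p):
a: ◇□p ∨ p is F. ✓
c: ◇□p ∨ p is T. ✗
d: ◇□p ∨ p is T. ✗
e: ◇□p ∨ p is T. ✗
g: ◇□p ∨ p is F. ✓
h: ◇□p ∨ p is T. ✗
— 2 worlds.

4 and 2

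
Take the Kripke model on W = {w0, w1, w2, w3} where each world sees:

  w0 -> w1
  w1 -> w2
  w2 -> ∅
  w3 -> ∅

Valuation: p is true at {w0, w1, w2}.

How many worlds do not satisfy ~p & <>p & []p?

4

w0: ~p & <>p is F, []p is T. ✗
w1: ~p & <>p is F, []p is T. ✗
w2: ~p & <>p is F, []p is T. ✗
w3: ~p & <>p is F, []p is T. ✗
Satisfying worlds: ∅.
So ~p & <>p & []p fails at the other 4 worlds.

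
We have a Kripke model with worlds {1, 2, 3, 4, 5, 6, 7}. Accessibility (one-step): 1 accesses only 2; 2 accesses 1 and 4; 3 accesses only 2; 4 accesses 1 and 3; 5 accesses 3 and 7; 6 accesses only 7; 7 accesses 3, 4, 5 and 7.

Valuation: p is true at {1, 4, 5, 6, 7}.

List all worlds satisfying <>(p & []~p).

{2, 4}

1: successors {2}; p & []~p there: 2:F. ✗
2: successors {1, 4}; p & []~p there: 1:T, 4:F. ✓
3: successors {2}; p & []~p there: 2:F. ✗
4: successors {1, 3}; p & []~p there: 1:T, 3:F. ✓
5: successors {3, 7}; p & []~p there: 3:F, 7:F. ✗
6: successors {7}; p & []~p there: 7:F. ✗
7: successors {3, 4, 5, 7}; p & []~p there: 3:F, 4:F, 5:F, 7:F. ✗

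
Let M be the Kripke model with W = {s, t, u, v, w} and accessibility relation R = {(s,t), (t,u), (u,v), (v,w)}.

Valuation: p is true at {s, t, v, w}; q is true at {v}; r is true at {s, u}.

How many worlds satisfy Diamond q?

s: successors {t}; q there: t:F. ✗
t: successors {u}; q there: u:F. ✗
u: successors {v}; q there: v:T. ✓
v: successors {w}; q there: w:F. ✗
w: no successors, so Diamond q fails. ✗
Satisfying worlds: {u}.

1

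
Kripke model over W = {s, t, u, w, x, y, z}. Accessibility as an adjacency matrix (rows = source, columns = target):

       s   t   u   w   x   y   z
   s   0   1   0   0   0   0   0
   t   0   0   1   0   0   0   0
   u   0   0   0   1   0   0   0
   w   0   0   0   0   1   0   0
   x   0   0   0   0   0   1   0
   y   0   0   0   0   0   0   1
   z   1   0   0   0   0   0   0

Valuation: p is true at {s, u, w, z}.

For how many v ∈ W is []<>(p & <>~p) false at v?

5

s: successors {t}; <>(p & <>~p) there: t:F. ✗
t: successors {u}; <>(p & <>~p) there: u:T. ✓
u: successors {w}; <>(p & <>~p) there: w:F. ✗
w: successors {x}; <>(p & <>~p) there: x:F. ✗
x: successors {y}; <>(p & <>~p) there: y:F. ✗
y: successors {z}; <>(p & <>~p) there: z:T. ✓
z: successors {s}; <>(p & <>~p) there: s:F. ✗
Satisfying worlds: {t, y}.
So []<>(p & <>~p) fails at the other 5 worlds.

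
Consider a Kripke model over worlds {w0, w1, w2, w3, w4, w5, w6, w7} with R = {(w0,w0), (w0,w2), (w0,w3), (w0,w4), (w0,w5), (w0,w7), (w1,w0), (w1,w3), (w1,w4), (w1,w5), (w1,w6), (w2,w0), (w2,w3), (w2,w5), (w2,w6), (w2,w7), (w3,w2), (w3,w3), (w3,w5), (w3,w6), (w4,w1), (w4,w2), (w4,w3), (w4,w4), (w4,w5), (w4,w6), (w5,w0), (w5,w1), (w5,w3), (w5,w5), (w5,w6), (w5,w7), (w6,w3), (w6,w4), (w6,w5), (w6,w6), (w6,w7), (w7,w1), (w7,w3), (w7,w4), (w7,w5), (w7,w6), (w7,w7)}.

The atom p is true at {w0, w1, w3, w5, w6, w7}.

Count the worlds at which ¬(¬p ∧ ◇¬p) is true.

7

w0: ¬p ∧ ◇¬p is F. ✓
w1: ¬p ∧ ◇¬p is F. ✓
w2: ¬p ∧ ◇¬p is F. ✓
w3: ¬p ∧ ◇¬p is F. ✓
w4: ¬p ∧ ◇¬p is T. ✗
w5: ¬p ∧ ◇¬p is F. ✓
w6: ¬p ∧ ◇¬p is F. ✓
w7: ¬p ∧ ◇¬p is F. ✓
Satisfying worlds: {w0, w1, w2, w3, w5, w6, w7}.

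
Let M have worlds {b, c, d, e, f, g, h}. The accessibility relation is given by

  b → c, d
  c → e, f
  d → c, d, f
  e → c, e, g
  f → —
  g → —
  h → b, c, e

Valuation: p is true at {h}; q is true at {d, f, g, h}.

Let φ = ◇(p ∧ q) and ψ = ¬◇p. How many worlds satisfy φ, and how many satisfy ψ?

0 and 7

For ◇(p ∧ q):
b: successors {c, d}; p ∧ q there: c:F, d:F. ✗
c: successors {e, f}; p ∧ q there: e:F, f:F. ✗
d: successors {c, d, f}; p ∧ q there: c:F, d:F, f:F. ✗
e: successors {c, e, g}; p ∧ q there: c:F, e:F, g:F. ✗
f: no successors, so ◇(p ∧ q) fails. ✗
g: no successors, so ◇(p ∧ q) fails. ✗
h: successors {b, c, e}; p ∧ q there: b:F, c:F, e:F. ✗
— 0 worlds.
For ¬◇p:
b: ◇p is F. ✓
c: ◇p is F. ✓
d: ◇p is F. ✓
e: ◇p is F. ✓
f: ◇p is F. ✓
g: ◇p is F. ✓
h: ◇p is F. ✓
— 7 worlds.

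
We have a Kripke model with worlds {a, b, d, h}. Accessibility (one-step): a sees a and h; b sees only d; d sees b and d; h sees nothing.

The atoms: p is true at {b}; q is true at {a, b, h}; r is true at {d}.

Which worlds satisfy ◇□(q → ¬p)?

a: successors {a, h}; □(q → ¬p) there: a:T, h:T. ✓
b: successors {d}; □(q → ¬p) there: d:F. ✗
d: successors {b, d}; □(q → ¬p) there: b:T, d:F. ✓
h: no successors, so ◇□(q → ¬p) fails. ✗

{a, d}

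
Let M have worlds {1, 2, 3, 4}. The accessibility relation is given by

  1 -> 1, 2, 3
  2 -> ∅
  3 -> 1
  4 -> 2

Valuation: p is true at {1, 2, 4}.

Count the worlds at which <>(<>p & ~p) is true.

1

1: successors {1, 2, 3}; <>p & ~p there: 1:F, 2:F, 3:T. ✓
2: no successors, so <>(<>p & ~p) fails. ✗
3: successors {1}; <>p & ~p there: 1:F. ✗
4: successors {2}; <>p & ~p there: 2:F. ✗
Satisfying worlds: {1}.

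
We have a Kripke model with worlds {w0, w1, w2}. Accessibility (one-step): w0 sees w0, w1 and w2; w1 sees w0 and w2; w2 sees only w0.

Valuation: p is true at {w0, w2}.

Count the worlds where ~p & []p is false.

w0: ~p is F, []p is F. ✗
w1: ~p is T, []p is T. ✓
w2: ~p is F, []p is T. ✗
Satisfying worlds: {w1}.
So ~p & []p fails at the other 2 worlds.

2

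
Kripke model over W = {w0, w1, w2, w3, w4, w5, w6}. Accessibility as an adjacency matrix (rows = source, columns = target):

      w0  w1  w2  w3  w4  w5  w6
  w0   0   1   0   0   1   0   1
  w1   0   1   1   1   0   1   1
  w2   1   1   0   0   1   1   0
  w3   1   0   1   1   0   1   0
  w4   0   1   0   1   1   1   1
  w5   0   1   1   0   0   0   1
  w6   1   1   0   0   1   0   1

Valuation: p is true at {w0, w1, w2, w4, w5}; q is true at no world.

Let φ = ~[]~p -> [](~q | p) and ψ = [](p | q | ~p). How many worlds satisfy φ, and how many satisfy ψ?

7 and 7

For ~[]~p -> [](~q | p):
w0: ~[]~p is T, [](~q | p) is T. ✓
w1: ~[]~p is T, [](~q | p) is T. ✓
w2: ~[]~p is T, [](~q | p) is T. ✓
w3: ~[]~p is T, [](~q | p) is T. ✓
w4: ~[]~p is T, [](~q | p) is T. ✓
w5: ~[]~p is T, [](~q | p) is T. ✓
w6: ~[]~p is T, [](~q | p) is T. ✓
— 7 worlds.
For [](p | q | ~p):
w0: successors {w1, w4, w6}; p | q | ~p there: w1:T, w4:T, w6:T. ✓
w1: successors {w1, w2, w3, w5, w6}; p | q | ~p there: w1:T, w2:T, w3:T, w5:T, w6:T. ✓
w2: successors {w0, w1, w4, w5}; p | q | ~p there: w0:T, w1:T, w4:T, w5:T. ✓
w3: successors {w0, w2, w3, w5}; p | q | ~p there: w0:T, w2:T, w3:T, w5:T. ✓
w4: successors {w1, w3, w4, w5, w6}; p | q | ~p there: w1:T, w3:T, w4:T, w5:T, w6:T. ✓
w5: successors {w1, w2, w6}; p | q | ~p there: w1:T, w2:T, w6:T. ✓
w6: successors {w0, w1, w4, w6}; p | q | ~p there: w0:T, w1:T, w4:T, w6:T. ✓
— 7 worlds.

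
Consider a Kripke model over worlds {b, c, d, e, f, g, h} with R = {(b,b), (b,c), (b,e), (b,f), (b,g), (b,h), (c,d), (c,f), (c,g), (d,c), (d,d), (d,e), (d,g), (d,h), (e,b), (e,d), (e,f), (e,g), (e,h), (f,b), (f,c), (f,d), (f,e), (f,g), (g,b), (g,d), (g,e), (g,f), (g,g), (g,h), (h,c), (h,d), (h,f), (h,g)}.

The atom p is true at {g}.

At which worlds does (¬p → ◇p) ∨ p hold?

b: ¬p → ◇p is T, p is F. ✓
c: ¬p → ◇p is T, p is F. ✓
d: ¬p → ◇p is T, p is F. ✓
e: ¬p → ◇p is T, p is F. ✓
f: ¬p → ◇p is T, p is F. ✓
g: ¬p → ◇p is T, p is T. ✓
h: ¬p → ◇p is T, p is F. ✓

{b, c, d, e, f, g, h}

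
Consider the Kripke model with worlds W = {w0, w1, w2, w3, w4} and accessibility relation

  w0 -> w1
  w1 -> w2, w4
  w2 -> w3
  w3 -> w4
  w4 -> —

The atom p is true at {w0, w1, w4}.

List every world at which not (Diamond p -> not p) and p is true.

{w0, w1}

w0: not (Diamond p -> not p) is T, p is T. ✓
w1: not (Diamond p -> not p) is T, p is T. ✓
w2: not (Diamond p -> not p) is F, p is F. ✗
w3: not (Diamond p -> not p) is F, p is F. ✗
w4: not (Diamond p -> not p) is F, p is T. ✗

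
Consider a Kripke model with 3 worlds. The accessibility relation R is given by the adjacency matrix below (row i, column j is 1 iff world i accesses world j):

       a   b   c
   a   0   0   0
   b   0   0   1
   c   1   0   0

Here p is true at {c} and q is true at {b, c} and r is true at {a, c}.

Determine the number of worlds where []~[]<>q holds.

a: no successors, so []~[]<>q holds vacuously. ✓
b: successors {c}; ~[]<>q there: c:T. ✓
c: successors {a}; ~[]<>q there: a:F. ✗
Satisfying worlds: {a, b}.

2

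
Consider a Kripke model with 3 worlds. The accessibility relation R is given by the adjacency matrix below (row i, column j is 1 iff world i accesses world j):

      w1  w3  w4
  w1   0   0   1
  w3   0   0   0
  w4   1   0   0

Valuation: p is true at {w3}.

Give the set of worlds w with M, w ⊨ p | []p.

{w3}

w1: p is F, []p is F. ✗
w3: p is T, []p is T. ✓
w4: p is F, []p is F. ✗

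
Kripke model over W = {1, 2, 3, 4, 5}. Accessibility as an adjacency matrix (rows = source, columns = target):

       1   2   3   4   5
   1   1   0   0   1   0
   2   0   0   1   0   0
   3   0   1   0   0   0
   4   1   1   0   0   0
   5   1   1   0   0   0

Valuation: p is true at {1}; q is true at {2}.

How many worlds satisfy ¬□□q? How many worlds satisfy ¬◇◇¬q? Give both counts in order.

For ¬□□q:
1: □□q is F. ✓
2: □□q is T. ✗
3: □□q is F. ✓
4: □□q is F. ✓
5: □□q is F. ✓
— 4 worlds.
For ¬◇◇¬q:
1: ◇◇¬q is T. ✗
2: ◇◇¬q is F. ✓
3: ◇◇¬q is T. ✗
4: ◇◇¬q is T. ✗
5: ◇◇¬q is T. ✗
— 1 world.

4 and 1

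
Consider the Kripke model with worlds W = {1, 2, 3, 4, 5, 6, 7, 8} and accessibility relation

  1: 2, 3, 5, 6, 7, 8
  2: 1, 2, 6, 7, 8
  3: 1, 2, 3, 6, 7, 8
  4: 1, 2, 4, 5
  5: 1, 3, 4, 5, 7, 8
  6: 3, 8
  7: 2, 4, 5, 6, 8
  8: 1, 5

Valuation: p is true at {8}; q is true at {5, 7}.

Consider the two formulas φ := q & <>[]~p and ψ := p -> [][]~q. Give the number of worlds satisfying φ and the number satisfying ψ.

2 and 7

For q & <>[]~p:
1: q is F, <>[]~p is T. ✗
2: q is F, <>[]~p is T. ✗
3: q is F, <>[]~p is T. ✗
4: q is F, <>[]~p is T. ✗
5: q is T, <>[]~p is T. ✓
6: q is F, <>[]~p is T. ✗
7: q is T, <>[]~p is T. ✓
8: q is F, <>[]~p is F. ✗
— 2 worlds.
For p -> [][]~q:
1: p is F, [][]~q is F. ✓
2: p is F, [][]~q is F. ✓
3: p is F, [][]~q is F. ✓
4: p is F, [][]~q is F. ✓
5: p is F, [][]~q is F. ✓
6: p is F, [][]~q is F. ✓
7: p is F, [][]~q is F. ✓
8: p is T, [][]~q is F. ✗
— 7 worlds.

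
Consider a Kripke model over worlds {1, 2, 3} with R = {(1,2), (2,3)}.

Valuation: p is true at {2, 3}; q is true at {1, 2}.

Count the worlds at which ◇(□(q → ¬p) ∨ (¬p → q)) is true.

2

1: successors {2}; □(q → ¬p) ∨ (¬p → q) there: 2:T. ✓
2: successors {3}; □(q → ¬p) ∨ (¬p → q) there: 3:T. ✓
3: no successors, so ◇(□(q → ¬p) ∨ (¬p → q)) fails. ✗
Satisfying worlds: {1, 2}.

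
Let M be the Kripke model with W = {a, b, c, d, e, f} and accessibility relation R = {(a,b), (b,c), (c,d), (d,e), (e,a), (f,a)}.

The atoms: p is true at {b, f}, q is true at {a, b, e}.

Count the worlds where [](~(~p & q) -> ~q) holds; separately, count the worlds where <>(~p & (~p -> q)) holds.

For [](~(~p & q) -> ~q):
a: successors {b}; ~(~p & q) -> ~q there: b:F. ✗
b: successors {c}; ~(~p & q) -> ~q there: c:T. ✓
c: successors {d}; ~(~p & q) -> ~q there: d:T. ✓
d: successors {e}; ~(~p & q) -> ~q there: e:T. ✓
e: successors {a}; ~(~p & q) -> ~q there: a:T. ✓
f: successors {a}; ~(~p & q) -> ~q there: a:T. ✓
— 5 worlds.
For <>(~p & (~p -> q)):
a: successors {b}; ~p & (~p -> q) there: b:F. ✗
b: successors {c}; ~p & (~p -> q) there: c:F. ✗
c: successors {d}; ~p & (~p -> q) there: d:F. ✗
d: successors {e}; ~p & (~p -> q) there: e:T. ✓
e: successors {a}; ~p & (~p -> q) there: a:T. ✓
f: successors {a}; ~p & (~p -> q) there: a:T. ✓
— 3 worlds.

5 and 3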